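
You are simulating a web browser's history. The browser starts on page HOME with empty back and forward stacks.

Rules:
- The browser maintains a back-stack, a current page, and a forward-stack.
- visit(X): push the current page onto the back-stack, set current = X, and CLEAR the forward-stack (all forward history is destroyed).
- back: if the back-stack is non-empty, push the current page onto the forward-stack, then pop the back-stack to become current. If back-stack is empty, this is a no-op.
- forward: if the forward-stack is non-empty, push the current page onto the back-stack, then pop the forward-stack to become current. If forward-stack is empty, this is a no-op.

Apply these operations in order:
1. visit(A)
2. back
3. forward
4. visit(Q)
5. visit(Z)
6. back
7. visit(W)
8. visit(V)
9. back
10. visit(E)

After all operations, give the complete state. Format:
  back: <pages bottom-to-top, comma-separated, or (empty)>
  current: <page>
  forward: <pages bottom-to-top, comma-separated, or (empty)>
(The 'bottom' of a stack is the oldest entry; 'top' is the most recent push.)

Answer: back: HOME,A,Q,W
current: E
forward: (empty)

Derivation:
After 1 (visit(A)): cur=A back=1 fwd=0
After 2 (back): cur=HOME back=0 fwd=1
After 3 (forward): cur=A back=1 fwd=0
After 4 (visit(Q)): cur=Q back=2 fwd=0
After 5 (visit(Z)): cur=Z back=3 fwd=0
After 6 (back): cur=Q back=2 fwd=1
After 7 (visit(W)): cur=W back=3 fwd=0
After 8 (visit(V)): cur=V back=4 fwd=0
After 9 (back): cur=W back=3 fwd=1
After 10 (visit(E)): cur=E back=4 fwd=0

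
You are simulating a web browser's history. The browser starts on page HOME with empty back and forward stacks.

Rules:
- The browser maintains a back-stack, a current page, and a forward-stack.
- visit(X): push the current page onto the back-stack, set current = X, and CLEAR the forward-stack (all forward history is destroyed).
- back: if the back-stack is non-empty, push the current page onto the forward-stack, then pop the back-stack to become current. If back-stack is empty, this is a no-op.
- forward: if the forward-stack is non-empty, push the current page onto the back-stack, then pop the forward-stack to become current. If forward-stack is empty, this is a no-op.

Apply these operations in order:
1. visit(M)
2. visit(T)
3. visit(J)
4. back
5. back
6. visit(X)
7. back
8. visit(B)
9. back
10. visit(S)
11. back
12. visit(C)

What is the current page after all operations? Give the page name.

After 1 (visit(M)): cur=M back=1 fwd=0
After 2 (visit(T)): cur=T back=2 fwd=0
After 3 (visit(J)): cur=J back=3 fwd=0
After 4 (back): cur=T back=2 fwd=1
After 5 (back): cur=M back=1 fwd=2
After 6 (visit(X)): cur=X back=2 fwd=0
After 7 (back): cur=M back=1 fwd=1
After 8 (visit(B)): cur=B back=2 fwd=0
After 9 (back): cur=M back=1 fwd=1
After 10 (visit(S)): cur=S back=2 fwd=0
After 11 (back): cur=M back=1 fwd=1
After 12 (visit(C)): cur=C back=2 fwd=0

Answer: C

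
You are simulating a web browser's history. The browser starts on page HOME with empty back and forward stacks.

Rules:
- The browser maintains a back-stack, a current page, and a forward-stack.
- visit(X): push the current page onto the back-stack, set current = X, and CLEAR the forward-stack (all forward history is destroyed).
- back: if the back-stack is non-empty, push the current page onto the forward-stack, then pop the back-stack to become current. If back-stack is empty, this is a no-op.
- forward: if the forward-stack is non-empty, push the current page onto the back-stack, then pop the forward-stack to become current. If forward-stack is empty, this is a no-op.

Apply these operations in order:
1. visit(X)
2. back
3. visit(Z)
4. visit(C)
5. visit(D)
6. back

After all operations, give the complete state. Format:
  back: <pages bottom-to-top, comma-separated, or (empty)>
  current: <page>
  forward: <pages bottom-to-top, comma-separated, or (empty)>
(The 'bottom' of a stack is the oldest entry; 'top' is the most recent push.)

Answer: back: HOME,Z
current: C
forward: D

Derivation:
After 1 (visit(X)): cur=X back=1 fwd=0
After 2 (back): cur=HOME back=0 fwd=1
After 3 (visit(Z)): cur=Z back=1 fwd=0
After 4 (visit(C)): cur=C back=2 fwd=0
After 5 (visit(D)): cur=D back=3 fwd=0
After 6 (back): cur=C back=2 fwd=1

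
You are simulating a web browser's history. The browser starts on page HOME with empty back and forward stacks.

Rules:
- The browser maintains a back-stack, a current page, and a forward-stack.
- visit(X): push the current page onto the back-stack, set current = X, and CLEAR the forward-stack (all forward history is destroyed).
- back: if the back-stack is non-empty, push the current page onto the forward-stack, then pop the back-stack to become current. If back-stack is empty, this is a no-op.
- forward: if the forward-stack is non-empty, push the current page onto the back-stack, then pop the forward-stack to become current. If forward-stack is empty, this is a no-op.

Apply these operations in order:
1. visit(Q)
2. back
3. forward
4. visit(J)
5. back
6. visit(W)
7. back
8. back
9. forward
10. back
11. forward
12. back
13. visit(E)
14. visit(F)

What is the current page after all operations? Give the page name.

After 1 (visit(Q)): cur=Q back=1 fwd=0
After 2 (back): cur=HOME back=0 fwd=1
After 3 (forward): cur=Q back=1 fwd=0
After 4 (visit(J)): cur=J back=2 fwd=0
After 5 (back): cur=Q back=1 fwd=1
After 6 (visit(W)): cur=W back=2 fwd=0
After 7 (back): cur=Q back=1 fwd=1
After 8 (back): cur=HOME back=0 fwd=2
After 9 (forward): cur=Q back=1 fwd=1
After 10 (back): cur=HOME back=0 fwd=2
After 11 (forward): cur=Q back=1 fwd=1
After 12 (back): cur=HOME back=0 fwd=2
After 13 (visit(E)): cur=E back=1 fwd=0
After 14 (visit(F)): cur=F back=2 fwd=0

Answer: F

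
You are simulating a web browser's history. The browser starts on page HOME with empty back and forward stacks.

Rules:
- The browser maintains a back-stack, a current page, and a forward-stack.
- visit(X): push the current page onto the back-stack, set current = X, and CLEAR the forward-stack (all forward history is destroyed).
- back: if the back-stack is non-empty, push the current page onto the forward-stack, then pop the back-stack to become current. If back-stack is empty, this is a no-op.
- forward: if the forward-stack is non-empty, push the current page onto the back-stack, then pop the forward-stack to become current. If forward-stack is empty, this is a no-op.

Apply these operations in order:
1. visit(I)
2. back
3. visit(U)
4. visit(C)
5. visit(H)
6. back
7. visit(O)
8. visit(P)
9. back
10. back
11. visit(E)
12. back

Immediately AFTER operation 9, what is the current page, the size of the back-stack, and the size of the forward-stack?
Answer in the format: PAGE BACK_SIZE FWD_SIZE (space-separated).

After 1 (visit(I)): cur=I back=1 fwd=0
After 2 (back): cur=HOME back=0 fwd=1
After 3 (visit(U)): cur=U back=1 fwd=0
After 4 (visit(C)): cur=C back=2 fwd=0
After 5 (visit(H)): cur=H back=3 fwd=0
After 6 (back): cur=C back=2 fwd=1
After 7 (visit(O)): cur=O back=3 fwd=0
After 8 (visit(P)): cur=P back=4 fwd=0
After 9 (back): cur=O back=3 fwd=1

O 3 1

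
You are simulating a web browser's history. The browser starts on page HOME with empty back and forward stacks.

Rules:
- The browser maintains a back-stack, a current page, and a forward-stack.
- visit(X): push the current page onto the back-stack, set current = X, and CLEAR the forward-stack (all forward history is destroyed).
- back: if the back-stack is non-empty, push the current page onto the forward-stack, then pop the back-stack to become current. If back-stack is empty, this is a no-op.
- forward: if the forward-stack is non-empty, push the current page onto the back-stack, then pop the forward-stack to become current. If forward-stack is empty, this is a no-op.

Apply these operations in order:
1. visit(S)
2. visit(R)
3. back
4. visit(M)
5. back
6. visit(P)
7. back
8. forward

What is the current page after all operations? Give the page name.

Answer: P

Derivation:
After 1 (visit(S)): cur=S back=1 fwd=0
After 2 (visit(R)): cur=R back=2 fwd=0
After 3 (back): cur=S back=1 fwd=1
After 4 (visit(M)): cur=M back=2 fwd=0
After 5 (back): cur=S back=1 fwd=1
After 6 (visit(P)): cur=P back=2 fwd=0
After 7 (back): cur=S back=1 fwd=1
After 8 (forward): cur=P back=2 fwd=0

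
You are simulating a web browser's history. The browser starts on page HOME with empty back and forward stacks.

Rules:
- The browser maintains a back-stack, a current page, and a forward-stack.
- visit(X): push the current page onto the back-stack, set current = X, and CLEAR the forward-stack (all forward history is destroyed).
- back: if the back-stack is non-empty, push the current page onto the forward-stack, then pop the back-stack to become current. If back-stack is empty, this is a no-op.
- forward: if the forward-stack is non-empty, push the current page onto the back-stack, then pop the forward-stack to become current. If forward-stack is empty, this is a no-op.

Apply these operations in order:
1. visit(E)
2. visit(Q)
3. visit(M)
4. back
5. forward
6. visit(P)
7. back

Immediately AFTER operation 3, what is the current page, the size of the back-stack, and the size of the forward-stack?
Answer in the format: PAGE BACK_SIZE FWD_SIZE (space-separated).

After 1 (visit(E)): cur=E back=1 fwd=0
After 2 (visit(Q)): cur=Q back=2 fwd=0
After 3 (visit(M)): cur=M back=3 fwd=0

M 3 0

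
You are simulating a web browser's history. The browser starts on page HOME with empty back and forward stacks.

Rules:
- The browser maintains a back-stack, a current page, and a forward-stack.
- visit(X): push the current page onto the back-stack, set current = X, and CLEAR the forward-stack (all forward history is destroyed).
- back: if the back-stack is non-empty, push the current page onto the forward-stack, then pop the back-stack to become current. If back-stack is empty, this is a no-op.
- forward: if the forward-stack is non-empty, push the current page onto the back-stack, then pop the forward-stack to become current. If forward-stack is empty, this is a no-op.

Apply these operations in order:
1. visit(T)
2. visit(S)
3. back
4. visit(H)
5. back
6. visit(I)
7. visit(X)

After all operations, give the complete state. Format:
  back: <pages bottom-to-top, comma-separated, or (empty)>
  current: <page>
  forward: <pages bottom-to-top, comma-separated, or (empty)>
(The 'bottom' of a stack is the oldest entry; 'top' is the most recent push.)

After 1 (visit(T)): cur=T back=1 fwd=0
After 2 (visit(S)): cur=S back=2 fwd=0
After 3 (back): cur=T back=1 fwd=1
After 4 (visit(H)): cur=H back=2 fwd=0
After 5 (back): cur=T back=1 fwd=1
After 6 (visit(I)): cur=I back=2 fwd=0
After 7 (visit(X)): cur=X back=3 fwd=0

Answer: back: HOME,T,I
current: X
forward: (empty)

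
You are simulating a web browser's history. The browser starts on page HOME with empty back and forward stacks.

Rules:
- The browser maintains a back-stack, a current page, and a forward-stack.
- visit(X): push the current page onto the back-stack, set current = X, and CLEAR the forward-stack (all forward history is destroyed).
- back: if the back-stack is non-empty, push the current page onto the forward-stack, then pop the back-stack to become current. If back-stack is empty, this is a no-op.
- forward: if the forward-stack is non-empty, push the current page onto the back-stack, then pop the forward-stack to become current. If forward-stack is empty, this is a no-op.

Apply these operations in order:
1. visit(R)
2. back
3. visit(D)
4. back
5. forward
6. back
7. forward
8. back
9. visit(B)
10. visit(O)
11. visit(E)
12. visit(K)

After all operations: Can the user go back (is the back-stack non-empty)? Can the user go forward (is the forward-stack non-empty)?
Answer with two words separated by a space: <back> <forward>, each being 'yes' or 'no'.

After 1 (visit(R)): cur=R back=1 fwd=0
After 2 (back): cur=HOME back=0 fwd=1
After 3 (visit(D)): cur=D back=1 fwd=0
After 4 (back): cur=HOME back=0 fwd=1
After 5 (forward): cur=D back=1 fwd=0
After 6 (back): cur=HOME back=0 fwd=1
After 7 (forward): cur=D back=1 fwd=0
After 8 (back): cur=HOME back=0 fwd=1
After 9 (visit(B)): cur=B back=1 fwd=0
After 10 (visit(O)): cur=O back=2 fwd=0
After 11 (visit(E)): cur=E back=3 fwd=0
After 12 (visit(K)): cur=K back=4 fwd=0

Answer: yes no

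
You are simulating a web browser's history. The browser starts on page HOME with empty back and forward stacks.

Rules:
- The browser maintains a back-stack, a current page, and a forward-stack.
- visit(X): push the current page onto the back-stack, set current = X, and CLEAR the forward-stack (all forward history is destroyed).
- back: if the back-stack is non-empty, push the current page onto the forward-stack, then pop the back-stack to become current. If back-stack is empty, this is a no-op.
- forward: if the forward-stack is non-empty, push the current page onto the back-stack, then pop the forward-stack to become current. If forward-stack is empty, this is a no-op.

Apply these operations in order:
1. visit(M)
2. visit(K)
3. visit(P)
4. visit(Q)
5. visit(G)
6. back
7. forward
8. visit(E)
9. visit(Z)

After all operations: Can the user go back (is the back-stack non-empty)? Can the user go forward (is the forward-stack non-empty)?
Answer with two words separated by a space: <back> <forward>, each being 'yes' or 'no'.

Answer: yes no

Derivation:
After 1 (visit(M)): cur=M back=1 fwd=0
After 2 (visit(K)): cur=K back=2 fwd=0
After 3 (visit(P)): cur=P back=3 fwd=0
After 4 (visit(Q)): cur=Q back=4 fwd=0
After 5 (visit(G)): cur=G back=5 fwd=0
After 6 (back): cur=Q back=4 fwd=1
After 7 (forward): cur=G back=5 fwd=0
After 8 (visit(E)): cur=E back=6 fwd=0
After 9 (visit(Z)): cur=Z back=7 fwd=0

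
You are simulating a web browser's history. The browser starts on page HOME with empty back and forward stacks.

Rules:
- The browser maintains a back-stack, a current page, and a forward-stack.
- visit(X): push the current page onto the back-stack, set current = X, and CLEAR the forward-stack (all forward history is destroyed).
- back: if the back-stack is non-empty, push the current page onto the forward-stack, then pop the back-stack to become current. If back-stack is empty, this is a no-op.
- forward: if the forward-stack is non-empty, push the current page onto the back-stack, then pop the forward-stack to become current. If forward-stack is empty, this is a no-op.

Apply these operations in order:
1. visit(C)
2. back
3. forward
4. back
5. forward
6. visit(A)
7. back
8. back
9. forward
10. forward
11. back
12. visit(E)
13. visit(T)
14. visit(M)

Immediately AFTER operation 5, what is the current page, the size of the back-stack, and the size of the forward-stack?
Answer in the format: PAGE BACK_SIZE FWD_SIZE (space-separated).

After 1 (visit(C)): cur=C back=1 fwd=0
After 2 (back): cur=HOME back=0 fwd=1
After 3 (forward): cur=C back=1 fwd=0
After 4 (back): cur=HOME back=0 fwd=1
After 5 (forward): cur=C back=1 fwd=0

C 1 0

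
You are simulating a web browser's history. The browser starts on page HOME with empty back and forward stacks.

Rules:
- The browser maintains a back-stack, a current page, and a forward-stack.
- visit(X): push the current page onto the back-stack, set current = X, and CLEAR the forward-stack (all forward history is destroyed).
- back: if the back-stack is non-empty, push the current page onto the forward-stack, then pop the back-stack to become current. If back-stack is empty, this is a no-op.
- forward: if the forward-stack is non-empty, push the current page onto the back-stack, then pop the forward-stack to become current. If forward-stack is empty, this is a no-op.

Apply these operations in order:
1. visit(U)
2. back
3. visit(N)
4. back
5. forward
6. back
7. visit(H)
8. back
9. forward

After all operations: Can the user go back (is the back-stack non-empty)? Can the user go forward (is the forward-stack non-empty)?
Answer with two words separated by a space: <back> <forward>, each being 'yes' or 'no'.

After 1 (visit(U)): cur=U back=1 fwd=0
After 2 (back): cur=HOME back=0 fwd=1
After 3 (visit(N)): cur=N back=1 fwd=0
After 4 (back): cur=HOME back=0 fwd=1
After 5 (forward): cur=N back=1 fwd=0
After 6 (back): cur=HOME back=0 fwd=1
After 7 (visit(H)): cur=H back=1 fwd=0
After 8 (back): cur=HOME back=0 fwd=1
After 9 (forward): cur=H back=1 fwd=0

Answer: yes no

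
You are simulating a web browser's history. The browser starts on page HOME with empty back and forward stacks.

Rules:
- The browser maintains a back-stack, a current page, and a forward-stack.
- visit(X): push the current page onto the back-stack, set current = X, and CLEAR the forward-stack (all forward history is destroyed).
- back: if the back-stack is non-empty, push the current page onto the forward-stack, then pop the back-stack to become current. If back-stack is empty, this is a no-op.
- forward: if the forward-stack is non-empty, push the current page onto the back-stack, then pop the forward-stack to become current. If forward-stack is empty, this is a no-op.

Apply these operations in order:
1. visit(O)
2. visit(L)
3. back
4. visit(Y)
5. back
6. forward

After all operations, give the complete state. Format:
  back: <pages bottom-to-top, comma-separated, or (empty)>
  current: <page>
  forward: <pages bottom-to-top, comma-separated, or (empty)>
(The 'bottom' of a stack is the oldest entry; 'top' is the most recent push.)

After 1 (visit(O)): cur=O back=1 fwd=0
After 2 (visit(L)): cur=L back=2 fwd=0
After 3 (back): cur=O back=1 fwd=1
After 4 (visit(Y)): cur=Y back=2 fwd=0
After 5 (back): cur=O back=1 fwd=1
After 6 (forward): cur=Y back=2 fwd=0

Answer: back: HOME,O
current: Y
forward: (empty)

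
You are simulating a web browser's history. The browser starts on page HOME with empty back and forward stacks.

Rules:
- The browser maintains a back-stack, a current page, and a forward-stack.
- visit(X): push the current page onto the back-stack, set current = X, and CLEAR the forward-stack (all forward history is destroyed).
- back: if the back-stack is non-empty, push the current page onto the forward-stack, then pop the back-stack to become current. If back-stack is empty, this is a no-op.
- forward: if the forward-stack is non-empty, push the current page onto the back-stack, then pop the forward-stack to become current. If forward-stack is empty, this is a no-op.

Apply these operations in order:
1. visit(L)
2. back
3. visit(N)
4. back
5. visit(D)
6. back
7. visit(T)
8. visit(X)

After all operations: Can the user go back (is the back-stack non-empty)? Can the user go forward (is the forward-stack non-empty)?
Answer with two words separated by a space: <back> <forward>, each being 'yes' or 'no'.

Answer: yes no

Derivation:
After 1 (visit(L)): cur=L back=1 fwd=0
After 2 (back): cur=HOME back=0 fwd=1
After 3 (visit(N)): cur=N back=1 fwd=0
After 4 (back): cur=HOME back=0 fwd=1
After 5 (visit(D)): cur=D back=1 fwd=0
After 6 (back): cur=HOME back=0 fwd=1
After 7 (visit(T)): cur=T back=1 fwd=0
After 8 (visit(X)): cur=X back=2 fwd=0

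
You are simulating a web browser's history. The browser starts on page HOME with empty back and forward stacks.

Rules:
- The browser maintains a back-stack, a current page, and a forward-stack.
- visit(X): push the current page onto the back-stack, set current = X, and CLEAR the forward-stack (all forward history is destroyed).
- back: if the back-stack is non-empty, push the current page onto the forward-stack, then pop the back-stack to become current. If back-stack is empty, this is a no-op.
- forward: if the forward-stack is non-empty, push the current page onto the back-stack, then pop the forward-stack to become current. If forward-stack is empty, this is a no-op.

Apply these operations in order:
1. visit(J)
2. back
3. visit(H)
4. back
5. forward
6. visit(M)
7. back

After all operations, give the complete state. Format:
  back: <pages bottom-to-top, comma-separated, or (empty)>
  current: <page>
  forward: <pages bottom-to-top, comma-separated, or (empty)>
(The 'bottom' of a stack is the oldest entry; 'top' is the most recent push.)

Answer: back: HOME
current: H
forward: M

Derivation:
After 1 (visit(J)): cur=J back=1 fwd=0
After 2 (back): cur=HOME back=0 fwd=1
After 3 (visit(H)): cur=H back=1 fwd=0
After 4 (back): cur=HOME back=0 fwd=1
After 5 (forward): cur=H back=1 fwd=0
After 6 (visit(M)): cur=M back=2 fwd=0
After 7 (back): cur=H back=1 fwd=1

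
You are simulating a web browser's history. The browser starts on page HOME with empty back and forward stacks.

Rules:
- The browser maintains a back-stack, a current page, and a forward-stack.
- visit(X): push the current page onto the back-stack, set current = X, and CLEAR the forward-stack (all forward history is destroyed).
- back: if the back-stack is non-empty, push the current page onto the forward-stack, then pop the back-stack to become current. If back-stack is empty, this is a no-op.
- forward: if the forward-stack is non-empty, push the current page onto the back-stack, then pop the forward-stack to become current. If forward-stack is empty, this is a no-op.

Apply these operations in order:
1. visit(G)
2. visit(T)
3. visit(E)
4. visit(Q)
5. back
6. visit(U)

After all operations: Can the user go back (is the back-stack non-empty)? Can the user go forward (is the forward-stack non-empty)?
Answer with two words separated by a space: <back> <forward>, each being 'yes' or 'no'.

Answer: yes no

Derivation:
After 1 (visit(G)): cur=G back=1 fwd=0
After 2 (visit(T)): cur=T back=2 fwd=0
After 3 (visit(E)): cur=E back=3 fwd=0
After 4 (visit(Q)): cur=Q back=4 fwd=0
After 5 (back): cur=E back=3 fwd=1
After 6 (visit(U)): cur=U back=4 fwd=0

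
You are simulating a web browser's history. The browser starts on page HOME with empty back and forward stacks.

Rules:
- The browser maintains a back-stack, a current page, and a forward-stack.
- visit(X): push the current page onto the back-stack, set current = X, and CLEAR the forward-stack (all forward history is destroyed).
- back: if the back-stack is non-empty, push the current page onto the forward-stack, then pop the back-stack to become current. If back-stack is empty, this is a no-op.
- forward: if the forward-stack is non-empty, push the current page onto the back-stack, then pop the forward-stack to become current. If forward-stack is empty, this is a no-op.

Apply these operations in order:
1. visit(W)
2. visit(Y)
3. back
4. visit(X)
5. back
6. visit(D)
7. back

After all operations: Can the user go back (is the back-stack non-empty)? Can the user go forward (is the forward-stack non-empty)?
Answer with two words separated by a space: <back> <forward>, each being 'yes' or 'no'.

Answer: yes yes

Derivation:
After 1 (visit(W)): cur=W back=1 fwd=0
After 2 (visit(Y)): cur=Y back=2 fwd=0
After 3 (back): cur=W back=1 fwd=1
After 4 (visit(X)): cur=X back=2 fwd=0
After 5 (back): cur=W back=1 fwd=1
After 6 (visit(D)): cur=D back=2 fwd=0
After 7 (back): cur=W back=1 fwd=1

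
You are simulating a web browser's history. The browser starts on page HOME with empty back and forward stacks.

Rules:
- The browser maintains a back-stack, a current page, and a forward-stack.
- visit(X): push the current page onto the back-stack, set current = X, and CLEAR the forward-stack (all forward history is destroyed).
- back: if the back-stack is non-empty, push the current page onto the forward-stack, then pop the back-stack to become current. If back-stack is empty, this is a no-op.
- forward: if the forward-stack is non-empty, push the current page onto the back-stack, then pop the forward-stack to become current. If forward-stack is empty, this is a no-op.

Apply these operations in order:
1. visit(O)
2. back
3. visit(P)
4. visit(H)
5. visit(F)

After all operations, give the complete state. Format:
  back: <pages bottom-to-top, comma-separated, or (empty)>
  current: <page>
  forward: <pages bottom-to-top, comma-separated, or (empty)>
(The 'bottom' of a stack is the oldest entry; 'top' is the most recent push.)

Answer: back: HOME,P,H
current: F
forward: (empty)

Derivation:
After 1 (visit(O)): cur=O back=1 fwd=0
After 2 (back): cur=HOME back=0 fwd=1
After 3 (visit(P)): cur=P back=1 fwd=0
After 4 (visit(H)): cur=H back=2 fwd=0
After 5 (visit(F)): cur=F back=3 fwd=0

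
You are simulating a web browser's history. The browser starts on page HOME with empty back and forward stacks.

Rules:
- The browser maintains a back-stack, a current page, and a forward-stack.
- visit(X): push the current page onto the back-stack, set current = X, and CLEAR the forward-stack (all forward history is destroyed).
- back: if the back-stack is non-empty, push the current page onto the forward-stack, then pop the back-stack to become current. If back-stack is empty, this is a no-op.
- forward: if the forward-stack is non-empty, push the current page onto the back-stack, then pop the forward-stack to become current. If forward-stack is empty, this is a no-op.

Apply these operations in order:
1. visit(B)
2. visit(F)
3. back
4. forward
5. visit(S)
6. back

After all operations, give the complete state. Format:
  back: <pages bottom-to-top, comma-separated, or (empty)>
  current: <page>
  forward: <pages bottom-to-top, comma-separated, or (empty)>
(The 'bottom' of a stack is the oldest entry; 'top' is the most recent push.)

Answer: back: HOME,B
current: F
forward: S

Derivation:
After 1 (visit(B)): cur=B back=1 fwd=0
After 2 (visit(F)): cur=F back=2 fwd=0
After 3 (back): cur=B back=1 fwd=1
After 4 (forward): cur=F back=2 fwd=0
After 5 (visit(S)): cur=S back=3 fwd=0
After 6 (back): cur=F back=2 fwd=1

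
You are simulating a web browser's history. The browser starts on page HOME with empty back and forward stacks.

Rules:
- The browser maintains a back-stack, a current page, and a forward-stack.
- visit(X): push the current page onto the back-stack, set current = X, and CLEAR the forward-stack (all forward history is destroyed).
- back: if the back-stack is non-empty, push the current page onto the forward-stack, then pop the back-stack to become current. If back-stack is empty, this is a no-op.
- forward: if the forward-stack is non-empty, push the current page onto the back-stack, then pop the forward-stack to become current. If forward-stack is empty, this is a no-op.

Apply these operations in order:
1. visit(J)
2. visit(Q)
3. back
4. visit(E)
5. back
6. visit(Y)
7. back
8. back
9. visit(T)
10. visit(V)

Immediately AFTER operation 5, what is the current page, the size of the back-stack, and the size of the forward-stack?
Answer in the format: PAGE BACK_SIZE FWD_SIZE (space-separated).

After 1 (visit(J)): cur=J back=1 fwd=0
After 2 (visit(Q)): cur=Q back=2 fwd=0
After 3 (back): cur=J back=1 fwd=1
After 4 (visit(E)): cur=E back=2 fwd=0
After 5 (back): cur=J back=1 fwd=1

J 1 1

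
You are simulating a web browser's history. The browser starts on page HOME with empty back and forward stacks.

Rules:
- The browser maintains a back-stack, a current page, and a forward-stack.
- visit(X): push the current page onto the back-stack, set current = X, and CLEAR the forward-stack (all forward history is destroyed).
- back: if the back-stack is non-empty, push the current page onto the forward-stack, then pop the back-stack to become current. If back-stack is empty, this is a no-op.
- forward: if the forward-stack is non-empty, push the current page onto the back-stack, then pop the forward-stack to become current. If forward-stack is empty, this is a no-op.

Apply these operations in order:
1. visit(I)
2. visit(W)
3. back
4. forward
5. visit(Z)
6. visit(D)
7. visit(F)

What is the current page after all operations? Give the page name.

After 1 (visit(I)): cur=I back=1 fwd=0
After 2 (visit(W)): cur=W back=2 fwd=0
After 3 (back): cur=I back=1 fwd=1
After 4 (forward): cur=W back=2 fwd=0
After 5 (visit(Z)): cur=Z back=3 fwd=0
After 6 (visit(D)): cur=D back=4 fwd=0
After 7 (visit(F)): cur=F back=5 fwd=0

Answer: F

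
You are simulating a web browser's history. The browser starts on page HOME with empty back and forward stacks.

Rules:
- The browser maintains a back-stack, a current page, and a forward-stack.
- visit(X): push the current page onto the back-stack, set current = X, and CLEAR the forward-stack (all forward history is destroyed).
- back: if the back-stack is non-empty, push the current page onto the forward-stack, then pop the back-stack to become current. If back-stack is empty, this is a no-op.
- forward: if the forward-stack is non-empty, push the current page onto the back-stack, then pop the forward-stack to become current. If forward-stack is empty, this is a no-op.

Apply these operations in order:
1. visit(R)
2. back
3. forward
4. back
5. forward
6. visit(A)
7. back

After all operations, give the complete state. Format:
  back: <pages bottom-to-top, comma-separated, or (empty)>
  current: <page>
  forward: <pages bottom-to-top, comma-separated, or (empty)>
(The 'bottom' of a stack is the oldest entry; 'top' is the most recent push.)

After 1 (visit(R)): cur=R back=1 fwd=0
After 2 (back): cur=HOME back=0 fwd=1
After 3 (forward): cur=R back=1 fwd=0
After 4 (back): cur=HOME back=0 fwd=1
After 5 (forward): cur=R back=1 fwd=0
After 6 (visit(A)): cur=A back=2 fwd=0
After 7 (back): cur=R back=1 fwd=1

Answer: back: HOME
current: R
forward: A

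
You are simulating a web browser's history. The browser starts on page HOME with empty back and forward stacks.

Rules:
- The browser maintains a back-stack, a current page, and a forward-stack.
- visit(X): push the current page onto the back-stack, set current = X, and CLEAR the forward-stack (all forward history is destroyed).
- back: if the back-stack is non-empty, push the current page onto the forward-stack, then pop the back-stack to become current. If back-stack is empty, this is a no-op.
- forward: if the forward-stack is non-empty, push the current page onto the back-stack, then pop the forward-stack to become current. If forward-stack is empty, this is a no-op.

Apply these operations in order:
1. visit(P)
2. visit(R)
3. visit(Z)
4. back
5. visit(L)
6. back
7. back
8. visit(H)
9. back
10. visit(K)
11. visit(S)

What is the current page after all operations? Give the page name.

After 1 (visit(P)): cur=P back=1 fwd=0
After 2 (visit(R)): cur=R back=2 fwd=0
After 3 (visit(Z)): cur=Z back=3 fwd=0
After 4 (back): cur=R back=2 fwd=1
After 5 (visit(L)): cur=L back=3 fwd=0
After 6 (back): cur=R back=2 fwd=1
After 7 (back): cur=P back=1 fwd=2
After 8 (visit(H)): cur=H back=2 fwd=0
After 9 (back): cur=P back=1 fwd=1
After 10 (visit(K)): cur=K back=2 fwd=0
After 11 (visit(S)): cur=S back=3 fwd=0

Answer: S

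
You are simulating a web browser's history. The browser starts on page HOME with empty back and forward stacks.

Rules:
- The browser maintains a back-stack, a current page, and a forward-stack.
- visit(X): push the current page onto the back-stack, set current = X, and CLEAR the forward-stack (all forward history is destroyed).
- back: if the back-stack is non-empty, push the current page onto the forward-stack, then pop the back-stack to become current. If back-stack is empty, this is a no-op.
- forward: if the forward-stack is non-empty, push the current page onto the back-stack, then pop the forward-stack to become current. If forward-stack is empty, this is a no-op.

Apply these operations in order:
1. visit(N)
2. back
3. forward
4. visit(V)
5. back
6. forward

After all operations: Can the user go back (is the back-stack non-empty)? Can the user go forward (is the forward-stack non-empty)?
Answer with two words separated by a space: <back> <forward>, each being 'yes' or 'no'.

After 1 (visit(N)): cur=N back=1 fwd=0
After 2 (back): cur=HOME back=0 fwd=1
After 3 (forward): cur=N back=1 fwd=0
After 4 (visit(V)): cur=V back=2 fwd=0
After 5 (back): cur=N back=1 fwd=1
After 6 (forward): cur=V back=2 fwd=0

Answer: yes no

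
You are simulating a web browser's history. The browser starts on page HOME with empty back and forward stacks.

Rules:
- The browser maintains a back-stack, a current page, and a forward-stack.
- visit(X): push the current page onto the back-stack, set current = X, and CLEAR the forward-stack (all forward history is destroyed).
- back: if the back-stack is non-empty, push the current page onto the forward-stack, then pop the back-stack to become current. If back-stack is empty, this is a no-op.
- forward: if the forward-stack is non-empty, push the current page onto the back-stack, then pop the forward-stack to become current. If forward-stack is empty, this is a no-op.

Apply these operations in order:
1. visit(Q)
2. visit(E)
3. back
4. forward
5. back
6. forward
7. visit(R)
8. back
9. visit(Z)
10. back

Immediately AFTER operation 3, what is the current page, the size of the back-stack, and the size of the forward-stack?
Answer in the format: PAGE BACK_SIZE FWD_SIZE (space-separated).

After 1 (visit(Q)): cur=Q back=1 fwd=0
After 2 (visit(E)): cur=E back=2 fwd=0
After 3 (back): cur=Q back=1 fwd=1

Q 1 1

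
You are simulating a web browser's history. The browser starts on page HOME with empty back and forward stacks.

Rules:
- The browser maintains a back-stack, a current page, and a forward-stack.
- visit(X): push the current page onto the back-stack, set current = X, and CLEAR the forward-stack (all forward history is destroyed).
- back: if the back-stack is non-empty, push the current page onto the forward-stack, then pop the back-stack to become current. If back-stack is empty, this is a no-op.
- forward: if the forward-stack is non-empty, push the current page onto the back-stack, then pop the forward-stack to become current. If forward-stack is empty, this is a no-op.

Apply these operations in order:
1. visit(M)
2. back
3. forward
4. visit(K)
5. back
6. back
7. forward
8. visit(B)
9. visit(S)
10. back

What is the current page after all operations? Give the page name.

Answer: B

Derivation:
After 1 (visit(M)): cur=M back=1 fwd=0
After 2 (back): cur=HOME back=0 fwd=1
After 3 (forward): cur=M back=1 fwd=0
After 4 (visit(K)): cur=K back=2 fwd=0
After 5 (back): cur=M back=1 fwd=1
After 6 (back): cur=HOME back=0 fwd=2
After 7 (forward): cur=M back=1 fwd=1
After 8 (visit(B)): cur=B back=2 fwd=0
After 9 (visit(S)): cur=S back=3 fwd=0
After 10 (back): cur=B back=2 fwd=1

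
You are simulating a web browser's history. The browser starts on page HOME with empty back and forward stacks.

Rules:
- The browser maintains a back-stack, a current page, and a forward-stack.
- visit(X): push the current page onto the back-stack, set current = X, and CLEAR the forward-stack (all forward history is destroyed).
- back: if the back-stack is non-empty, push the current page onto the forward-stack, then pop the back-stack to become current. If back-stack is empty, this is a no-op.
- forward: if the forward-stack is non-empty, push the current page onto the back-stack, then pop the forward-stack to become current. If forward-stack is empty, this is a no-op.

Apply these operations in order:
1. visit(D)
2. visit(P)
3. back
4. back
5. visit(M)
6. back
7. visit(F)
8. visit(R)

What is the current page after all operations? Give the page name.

After 1 (visit(D)): cur=D back=1 fwd=0
After 2 (visit(P)): cur=P back=2 fwd=0
After 3 (back): cur=D back=1 fwd=1
After 4 (back): cur=HOME back=0 fwd=2
After 5 (visit(M)): cur=M back=1 fwd=0
After 6 (back): cur=HOME back=0 fwd=1
After 7 (visit(F)): cur=F back=1 fwd=0
After 8 (visit(R)): cur=R back=2 fwd=0

Answer: R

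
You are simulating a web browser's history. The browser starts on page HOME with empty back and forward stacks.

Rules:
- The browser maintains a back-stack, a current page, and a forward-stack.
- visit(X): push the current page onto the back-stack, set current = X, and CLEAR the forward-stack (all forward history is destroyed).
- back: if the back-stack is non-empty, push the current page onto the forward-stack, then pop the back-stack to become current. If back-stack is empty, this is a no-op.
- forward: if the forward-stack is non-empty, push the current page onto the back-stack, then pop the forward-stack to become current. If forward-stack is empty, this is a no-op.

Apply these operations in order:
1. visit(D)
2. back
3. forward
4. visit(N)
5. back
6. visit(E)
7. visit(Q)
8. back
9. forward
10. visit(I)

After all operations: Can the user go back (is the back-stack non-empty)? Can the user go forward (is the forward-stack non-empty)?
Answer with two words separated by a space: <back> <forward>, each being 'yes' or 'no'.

Answer: yes no

Derivation:
After 1 (visit(D)): cur=D back=1 fwd=0
After 2 (back): cur=HOME back=0 fwd=1
After 3 (forward): cur=D back=1 fwd=0
After 4 (visit(N)): cur=N back=2 fwd=0
After 5 (back): cur=D back=1 fwd=1
After 6 (visit(E)): cur=E back=2 fwd=0
After 7 (visit(Q)): cur=Q back=3 fwd=0
After 8 (back): cur=E back=2 fwd=1
After 9 (forward): cur=Q back=3 fwd=0
After 10 (visit(I)): cur=I back=4 fwd=0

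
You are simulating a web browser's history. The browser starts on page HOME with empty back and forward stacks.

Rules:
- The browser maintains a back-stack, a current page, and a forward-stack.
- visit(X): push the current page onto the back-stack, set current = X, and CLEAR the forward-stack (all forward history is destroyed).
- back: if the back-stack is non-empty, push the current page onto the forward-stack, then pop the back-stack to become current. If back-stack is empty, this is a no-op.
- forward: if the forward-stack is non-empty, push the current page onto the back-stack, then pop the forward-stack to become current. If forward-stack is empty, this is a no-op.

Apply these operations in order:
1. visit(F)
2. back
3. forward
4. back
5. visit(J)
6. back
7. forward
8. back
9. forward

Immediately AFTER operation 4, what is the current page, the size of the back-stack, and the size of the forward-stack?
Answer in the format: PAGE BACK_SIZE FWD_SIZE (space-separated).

After 1 (visit(F)): cur=F back=1 fwd=0
After 2 (back): cur=HOME back=0 fwd=1
After 3 (forward): cur=F back=1 fwd=0
After 4 (back): cur=HOME back=0 fwd=1

HOME 0 1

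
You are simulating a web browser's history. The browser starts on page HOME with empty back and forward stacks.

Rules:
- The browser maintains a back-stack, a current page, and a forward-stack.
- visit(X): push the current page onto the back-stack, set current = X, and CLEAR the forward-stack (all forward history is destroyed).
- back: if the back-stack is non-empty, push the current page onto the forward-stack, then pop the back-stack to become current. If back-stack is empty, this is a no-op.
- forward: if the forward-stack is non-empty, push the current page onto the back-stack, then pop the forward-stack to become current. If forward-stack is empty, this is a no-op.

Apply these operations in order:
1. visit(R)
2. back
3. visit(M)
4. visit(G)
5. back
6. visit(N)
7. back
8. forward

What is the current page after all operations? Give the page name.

After 1 (visit(R)): cur=R back=1 fwd=0
After 2 (back): cur=HOME back=0 fwd=1
After 3 (visit(M)): cur=M back=1 fwd=0
After 4 (visit(G)): cur=G back=2 fwd=0
After 5 (back): cur=M back=1 fwd=1
After 6 (visit(N)): cur=N back=2 fwd=0
After 7 (back): cur=M back=1 fwd=1
After 8 (forward): cur=N back=2 fwd=0

Answer: N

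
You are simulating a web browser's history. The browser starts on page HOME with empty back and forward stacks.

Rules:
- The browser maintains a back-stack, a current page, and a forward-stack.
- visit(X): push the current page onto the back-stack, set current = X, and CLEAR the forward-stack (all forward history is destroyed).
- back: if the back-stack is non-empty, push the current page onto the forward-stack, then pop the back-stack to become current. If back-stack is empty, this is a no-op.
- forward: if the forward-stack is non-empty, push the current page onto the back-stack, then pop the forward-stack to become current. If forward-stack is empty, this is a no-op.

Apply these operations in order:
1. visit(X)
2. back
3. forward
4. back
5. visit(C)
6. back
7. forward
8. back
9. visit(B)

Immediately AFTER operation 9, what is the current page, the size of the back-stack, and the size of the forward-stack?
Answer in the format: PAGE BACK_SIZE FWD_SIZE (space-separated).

After 1 (visit(X)): cur=X back=1 fwd=0
After 2 (back): cur=HOME back=0 fwd=1
After 3 (forward): cur=X back=1 fwd=0
After 4 (back): cur=HOME back=0 fwd=1
After 5 (visit(C)): cur=C back=1 fwd=0
After 6 (back): cur=HOME back=0 fwd=1
After 7 (forward): cur=C back=1 fwd=0
After 8 (back): cur=HOME back=0 fwd=1
After 9 (visit(B)): cur=B back=1 fwd=0

B 1 0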